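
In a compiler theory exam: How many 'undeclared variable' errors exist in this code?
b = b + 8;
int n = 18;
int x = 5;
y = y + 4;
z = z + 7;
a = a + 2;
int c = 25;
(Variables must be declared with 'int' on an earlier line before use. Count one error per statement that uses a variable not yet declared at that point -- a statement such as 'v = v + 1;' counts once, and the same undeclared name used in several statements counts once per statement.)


Scanning code line by line:
  Line 1: use 'b' -> ERROR (undeclared)
  Line 2: declare 'n' -> declared = ['n']
  Line 3: declare 'x' -> declared = ['n', 'x']
  Line 4: use 'y' -> ERROR (undeclared)
  Line 5: use 'z' -> ERROR (undeclared)
  Line 6: use 'a' -> ERROR (undeclared)
  Line 7: declare 'c' -> declared = ['c', 'n', 'x']
Total undeclared variable errors: 4

4


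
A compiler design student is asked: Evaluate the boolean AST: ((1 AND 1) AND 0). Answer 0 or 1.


Step 1: Evaluate inner node
  1 AND 1 = 1
Step 2: Evaluate root node
  1 AND 0 = 0

0


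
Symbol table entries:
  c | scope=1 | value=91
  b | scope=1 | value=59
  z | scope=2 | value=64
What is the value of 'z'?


Searching symbol table for 'z':
  c | scope=1 | value=91
  b | scope=1 | value=59
  z | scope=2 | value=64 <- MATCH
Found 'z' at scope 2 with value 64

64


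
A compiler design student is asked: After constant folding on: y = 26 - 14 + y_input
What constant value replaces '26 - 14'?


Identifying constant sub-expression:
  Original: y = 26 - 14 + y_input
  26 and 14 are both compile-time constants
  Evaluating: 26 - 14 = 12
  After folding: y = 12 + y_input

12


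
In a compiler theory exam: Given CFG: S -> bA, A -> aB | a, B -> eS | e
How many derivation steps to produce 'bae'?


Grammar: S -> bA, A -> aB | a, B -> eS | e
Deriving 'bae':
Step 1: S -> bA => bA
Step 2: A -> aB => baB
Step 3: B -> e => bae
Total derivation steps: 3

3


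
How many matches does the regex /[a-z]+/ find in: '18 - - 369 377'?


Pattern: /[a-z]+/ (identifiers)
Input: '18 - - 369 377'
Scanning for matches:
Total matches: 0

0


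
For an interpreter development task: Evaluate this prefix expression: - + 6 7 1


Parsing prefix expression: - + 6 7 1
Step 1: Innermost operation '+ 6 7'
  6 + 7 = 13
Step 2: Outer operation '- [13] 1'
  13 - 1 = 12

12


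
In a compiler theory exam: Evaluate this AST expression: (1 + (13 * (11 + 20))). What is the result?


Expression: (1 + (13 * (11 + 20)))
Evaluating step by step:
  11 + 20 = 31
  13 * 31 = 403
  1 + 403 = 404
Result: 404

404


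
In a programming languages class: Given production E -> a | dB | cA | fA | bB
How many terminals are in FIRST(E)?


Production: E -> a | dB | cA | fA | bB
Examining each alternative for leading terminals:
  E -> a : first terminal = 'a'
  E -> dB : first terminal = 'd'
  E -> cA : first terminal = 'c'
  E -> fA : first terminal = 'f'
  E -> bB : first terminal = 'b'
FIRST(E) = {a, b, c, d, f}
Count: 5

5


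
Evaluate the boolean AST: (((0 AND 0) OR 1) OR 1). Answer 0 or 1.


Step 1: Evaluate inner node
  0 AND 0 = 0
Step 2: Evaluate next node
  0 OR 1 = 1
Step 3: Evaluate root node
  1 OR 1 = 1

1


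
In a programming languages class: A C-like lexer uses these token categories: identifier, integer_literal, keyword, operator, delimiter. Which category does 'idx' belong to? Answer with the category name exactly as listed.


Token: 'idx'
Checking categories:
  identifier: YES
  integer_literal: no
  operator: no
  keyword: no
  delimiter: no
Category: identifier

identifier


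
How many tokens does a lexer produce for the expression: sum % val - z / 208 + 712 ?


Scanning 'sum % val - z / 208 + 712'
Token 1: 'sum' -> identifier
Token 2: '%' -> operator
Token 3: 'val' -> identifier
Token 4: '-' -> operator
Token 5: 'z' -> identifier
Token 6: '/' -> operator
Token 7: '208' -> integer_literal
Token 8: '+' -> operator
Token 9: '712' -> integer_literal
Total tokens: 9

9


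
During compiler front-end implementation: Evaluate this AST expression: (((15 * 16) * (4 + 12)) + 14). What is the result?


Expression: (((15 * 16) * (4 + 12)) + 14)
Evaluating step by step:
  15 * 16 = 240
  4 + 12 = 16
  240 * 16 = 3840
  3840 + 14 = 3854
Result: 3854

3854


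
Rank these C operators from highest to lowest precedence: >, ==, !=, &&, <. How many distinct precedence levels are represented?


Looking up precedence for each operator:
  > -> precedence 4
  == -> precedence 3
  != -> precedence 3
  && -> precedence 2
  < -> precedence 4
Sorted highest to lowest: >, <, ==, !=, &&
Distinct precedence values: [4, 3, 2]
Number of distinct levels: 3

3


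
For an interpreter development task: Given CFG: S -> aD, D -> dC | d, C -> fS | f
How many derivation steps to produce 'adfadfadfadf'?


Grammar: S -> aD, D -> dC | d, C -> fS | f
Deriving 'adfadfadfadf':
Step 1: S -> aD => aD
Step 2: D -> dC => adC
Step 3: C -> fS => adfS
Step 4: S -> aD => adfaD
Step 5: D -> dC => adfadC
Step 6: C -> fS => adfadfS
Step 7: S -> aD => adfadfaD
Step 8: D -> dC => adfadfadC
Step 9: C -> fS => adfadfadfS
Step 10: S -> aD => adfadfadfaD
Step 11: D -> dC => adfadfadfadC
Step 12: C -> f => adfadfadfadf
Total derivation steps: 12

12


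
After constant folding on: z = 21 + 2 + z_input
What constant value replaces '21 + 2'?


Identifying constant sub-expression:
  Original: z = 21 + 2 + z_input
  21 and 2 are both compile-time constants
  Evaluating: 21 + 2 = 23
  After folding: z = 23 + z_input

23


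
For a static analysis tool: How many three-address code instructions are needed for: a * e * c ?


Expression: a * e * c
Generating three-address code (respecting * over +/- precedence):
  Instruction 1: t1 = a * e
  Instruction 2: t2 = t1 * c
Total instructions: 2

2


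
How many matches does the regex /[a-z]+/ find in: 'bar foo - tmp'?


Pattern: /[a-z]+/ (identifiers)
Input: 'bar foo - tmp'
Scanning for matches:
  Match 1: 'bar'
  Match 2: 'foo'
  Match 3: 'tmp'
Total matches: 3

3


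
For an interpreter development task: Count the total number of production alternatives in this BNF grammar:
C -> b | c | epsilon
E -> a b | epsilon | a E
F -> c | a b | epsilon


Counting alternatives per rule:
  C: 3 alternative(s)
  E: 3 alternative(s)
  F: 3 alternative(s)
Sum: 3 + 3 + 3 = 9

9


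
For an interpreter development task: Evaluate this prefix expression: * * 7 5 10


Parsing prefix expression: * * 7 5 10
Step 1: Innermost operation '* 7 5'
  7 * 5 = 35
Step 2: Outer operation '* [35] 10'
  35 * 10 = 350

350


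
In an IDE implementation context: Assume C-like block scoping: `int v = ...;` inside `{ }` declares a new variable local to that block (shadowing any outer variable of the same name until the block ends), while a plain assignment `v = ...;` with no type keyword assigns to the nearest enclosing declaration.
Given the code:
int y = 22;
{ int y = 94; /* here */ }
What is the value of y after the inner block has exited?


Analyzing scoping rules:
Outer scope: declares y = 22
Inner block: 'int y = 94;' declares a NEW y that shadows the outer one
When the block exits the inner y goes out of scope; the outer y was never modified -> 22
Result: 22

22


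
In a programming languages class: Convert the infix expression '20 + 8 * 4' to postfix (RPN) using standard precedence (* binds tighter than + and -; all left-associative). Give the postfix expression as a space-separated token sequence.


Applying the shunting-yard algorithm:
  Operand 20 -> output
  Push '+' onto operator stack -> op-stack: [+]
  Operand 8 -> output
  Push '*' onto operator stack -> op-stack: [+, *]
  Operand 4 -> output
  End of input: pop '*' to output
  End of input: pop '+' to output
Postfix result: 20 8 4 * +

20 8 4 * +


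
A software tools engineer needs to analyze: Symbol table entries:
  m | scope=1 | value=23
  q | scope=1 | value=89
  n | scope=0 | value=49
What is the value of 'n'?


Searching symbol table for 'n':
  m | scope=1 | value=23
  q | scope=1 | value=89
  n | scope=0 | value=49 <- MATCH
Found 'n' at scope 0 with value 49

49


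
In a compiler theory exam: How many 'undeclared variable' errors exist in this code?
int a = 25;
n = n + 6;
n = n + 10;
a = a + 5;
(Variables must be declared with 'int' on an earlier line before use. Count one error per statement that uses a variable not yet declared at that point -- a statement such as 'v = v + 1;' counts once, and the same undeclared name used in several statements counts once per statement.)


Scanning code line by line:
  Line 1: declare 'a' -> declared = ['a']
  Line 2: use 'n' -> ERROR (undeclared)
  Line 3: use 'n' -> ERROR (undeclared)
  Line 4: use 'a' -> OK (declared)
Total undeclared variable errors: 2

2


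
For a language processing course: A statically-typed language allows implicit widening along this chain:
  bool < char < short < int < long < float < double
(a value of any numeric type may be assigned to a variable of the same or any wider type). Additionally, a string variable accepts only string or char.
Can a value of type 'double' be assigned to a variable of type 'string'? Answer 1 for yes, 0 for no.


Target variable type: string
Source value type: double
Rule: string accepts only {string, char}
  source 'double' in {string, char}? No
Result: 0

0


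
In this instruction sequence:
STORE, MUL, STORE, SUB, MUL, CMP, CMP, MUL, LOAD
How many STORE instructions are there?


Scanning instruction sequence for STORE:
  Position 1: STORE <- MATCH
  Position 2: MUL
  Position 3: STORE <- MATCH
  Position 4: SUB
  Position 5: MUL
  Position 6: CMP
  Position 7: CMP
  Position 8: MUL
  Position 9: LOAD
Matches at positions: [1, 3]
Total STORE count: 2

2


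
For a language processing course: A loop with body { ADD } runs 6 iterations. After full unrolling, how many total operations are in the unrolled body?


Loop body operations: ADD (1 op per iteration)
Unrolling 6 iterations:
  Iteration 1: ADD (1 ops)
  Iteration 2: ADD (1 ops)
  Iteration 3: ADD (1 ops)
  Iteration 4: ADD (1 ops)
  Iteration 5: ADD (1 ops)
  Iteration 6: ADD (1 ops)
Total: 6 iterations * 1 ops/iter = 6 operations

6


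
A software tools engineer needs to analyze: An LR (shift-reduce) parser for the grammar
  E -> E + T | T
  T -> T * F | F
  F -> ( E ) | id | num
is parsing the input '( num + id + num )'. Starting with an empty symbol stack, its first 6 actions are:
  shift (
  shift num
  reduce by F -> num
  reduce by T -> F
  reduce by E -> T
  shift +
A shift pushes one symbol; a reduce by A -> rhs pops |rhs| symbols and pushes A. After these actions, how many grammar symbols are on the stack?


Tracking the symbol stack through each action:
  Action 1: shift '(' : push -> stack = [(] (size 1)
  Action 2: shift 'num' : push -> stack = [(, num] (size 2)
  Action 3: reduce by F -> num : pop 1, push F -> stack = [(, F] (size 2)
  Action 4: reduce by T -> F : pop 1, push T -> stack = [(, T] (size 2)
  Action 5: reduce by E -> T : pop 1, push E -> stack = [(, E] (size 2)
  Action 6: shift '+' : push -> stack = [(, E, +] (size 3)
Final stack size: 3

3


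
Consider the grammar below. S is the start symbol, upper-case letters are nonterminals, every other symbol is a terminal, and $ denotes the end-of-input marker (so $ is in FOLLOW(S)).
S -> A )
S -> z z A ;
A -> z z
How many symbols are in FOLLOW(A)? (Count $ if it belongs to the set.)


S is the start symbol and does not occur in any rule body, so FOLLOW(S) = {$}.
Examining every occurrence of A in a rule body:
  S -> A ) : A is followed by terminal ')' -> add ')'
  S -> z z A ; : A is followed by terminal ';' -> add ';'
  A -> z z : A does not occur in the body -> contributes nothing
FOLLOW(A) = {), ;}
Count: 2

2


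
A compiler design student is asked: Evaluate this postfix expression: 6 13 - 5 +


Processing tokens left to right:
Push 6, Push 13
Pop 6 and 13, compute 6 - 13 = -7, push -7
Push 5
Pop -7 and 5, compute -7 + 5 = -2, push -2
Stack result: -2

-2


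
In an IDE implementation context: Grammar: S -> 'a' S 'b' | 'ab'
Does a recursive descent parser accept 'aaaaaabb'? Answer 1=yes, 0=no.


Grammar accepts strings of the form a^n b^n (n >= 1)
Word: 'aaaaaabb'
Counting: 6 a's and 2 b's
Check: 6 == 2? No
Mismatch: a-count != b-count
Rejected

0


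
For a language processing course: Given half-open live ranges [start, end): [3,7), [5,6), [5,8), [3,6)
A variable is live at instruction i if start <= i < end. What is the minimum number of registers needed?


Live ranges:
  Var0: [3, 7)
  Var1: [5, 6)
  Var2: [5, 8)
  Var3: [3, 6)
Sweep-line events (position, delta, active):
  pos=3 start -> active=1
  pos=3 start -> active=2
  pos=5 start -> active=3
  pos=5 start -> active=4
  pos=6 end -> active=3
  pos=6 end -> active=2
  pos=7 end -> active=1
  pos=8 end -> active=0
Maximum simultaneous active: 4
Minimum registers needed: 4

4


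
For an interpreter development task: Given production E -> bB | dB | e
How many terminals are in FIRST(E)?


Production: E -> bB | dB | e
Examining each alternative for leading terminals:
  E -> bB : first terminal = 'b'
  E -> dB : first terminal = 'd'
  E -> e : first terminal = 'e'
FIRST(E) = {b, d, e}
Count: 3

3


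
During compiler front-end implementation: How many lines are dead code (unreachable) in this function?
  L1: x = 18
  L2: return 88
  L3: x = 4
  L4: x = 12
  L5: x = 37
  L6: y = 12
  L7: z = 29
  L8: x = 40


Analyzing control flow:
  L1: reachable (before return)
  L2: reachable (return statement)
  L3: DEAD (after return at L2)
  L4: DEAD (after return at L2)
  L5: DEAD (after return at L2)
  L6: DEAD (after return at L2)
  L7: DEAD (after return at L2)
  L8: DEAD (after return at L2)
Return at L2, total lines = 8
Dead lines: L3 through L8
Count: 6

6


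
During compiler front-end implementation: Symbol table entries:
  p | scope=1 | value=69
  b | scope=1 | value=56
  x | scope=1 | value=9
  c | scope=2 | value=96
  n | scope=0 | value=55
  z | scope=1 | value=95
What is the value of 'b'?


Searching symbol table for 'b':
  p | scope=1 | value=69
  b | scope=1 | value=56 <- MATCH
  x | scope=1 | value=9
  c | scope=2 | value=96
  n | scope=0 | value=55
  z | scope=1 | value=95
Found 'b' at scope 1 with value 56

56


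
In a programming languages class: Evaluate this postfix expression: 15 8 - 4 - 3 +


Processing tokens left to right:
Push 15, Push 8
Pop 15 and 8, compute 15 - 8 = 7, push 7
Push 4
Pop 7 and 4, compute 7 - 4 = 3, push 3
Push 3
Pop 3 and 3, compute 3 + 3 = 6, push 6
Stack result: 6

6


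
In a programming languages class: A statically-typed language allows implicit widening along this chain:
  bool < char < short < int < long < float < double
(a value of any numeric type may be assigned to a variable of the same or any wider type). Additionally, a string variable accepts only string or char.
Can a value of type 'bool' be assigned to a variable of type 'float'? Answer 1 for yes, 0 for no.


Target variable type: float
Source value type: bool
Numeric ranks: bool=0, float=5
Widening allowed iff rank(source) <= rank(target): 0 <= 5? Yes
Result: 1

1


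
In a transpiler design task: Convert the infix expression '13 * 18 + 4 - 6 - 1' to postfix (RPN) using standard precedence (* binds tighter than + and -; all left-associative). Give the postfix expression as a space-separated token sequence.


Applying the shunting-yard algorithm:
  Operand 13 -> output
  Push '*' onto operator stack -> op-stack: [*]
  Operand 18 -> output
  See '+' (prec 1); top '*' (prec 2) >= it -> pop '*' to output
  Push '+' onto operator stack -> op-stack: [+]
  Operand 4 -> output
  See '-' (prec 1); top '+' (prec 1) >= it -> pop '+' to output
  Push '-' onto operator stack -> op-stack: [-]
  Operand 6 -> output
  See '-' (prec 1); top '-' (prec 1) >= it -> pop '-' to output
  Push '-' onto operator stack -> op-stack: [-]
  Operand 1 -> output
  End of input: pop '-' to output
Postfix result: 13 18 * 4 + 6 - 1 -

13 18 * 4 + 6 - 1 -


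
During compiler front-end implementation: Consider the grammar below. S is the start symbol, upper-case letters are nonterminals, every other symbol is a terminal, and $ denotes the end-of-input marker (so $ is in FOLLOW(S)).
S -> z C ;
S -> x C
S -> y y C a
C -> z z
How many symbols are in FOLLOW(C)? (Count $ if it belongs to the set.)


S is the start symbol and does not occur in any rule body, so FOLLOW(S) = {$}.
Examining every occurrence of C in a rule body:
  S -> z C ; : C is followed by terminal ';' -> add ';'
  S -> x C : C is at the right end -> add FOLLOW(S) = {$}
  S -> y y C a : C is followed by terminal 'a' -> add 'a'
  C -> z z : C does not occur in the body -> contributes nothing
FOLLOW(C) = {;, a, $}
Count: 3

3


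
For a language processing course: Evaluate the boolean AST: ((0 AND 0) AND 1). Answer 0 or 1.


Step 1: Evaluate inner node
  0 AND 0 = 0
Step 2: Evaluate root node
  0 AND 1 = 0

0


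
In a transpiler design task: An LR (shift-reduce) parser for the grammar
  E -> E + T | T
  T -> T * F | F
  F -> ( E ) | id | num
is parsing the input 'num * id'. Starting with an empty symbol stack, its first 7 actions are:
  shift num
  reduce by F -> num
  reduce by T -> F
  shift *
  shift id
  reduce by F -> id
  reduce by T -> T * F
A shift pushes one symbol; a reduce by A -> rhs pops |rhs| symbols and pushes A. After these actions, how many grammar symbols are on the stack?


Tracking the symbol stack through each action:
  Action 1: shift 'num' : push -> stack = [num] (size 1)
  Action 2: reduce by F -> num : pop 1, push F -> stack = [F] (size 1)
  Action 3: reduce by T -> F : pop 1, push T -> stack = [T] (size 1)
  Action 4: shift '*' : push -> stack = [T, *] (size 2)
  Action 5: shift 'id' : push -> stack = [T, *, id] (size 3)
  Action 6: reduce by F -> id : pop 1, push F -> stack = [T, *, F] (size 3)
  Action 7: reduce by T -> T * F : pop 3, push T -> stack = [T] (size 1)
Final stack size: 1

1


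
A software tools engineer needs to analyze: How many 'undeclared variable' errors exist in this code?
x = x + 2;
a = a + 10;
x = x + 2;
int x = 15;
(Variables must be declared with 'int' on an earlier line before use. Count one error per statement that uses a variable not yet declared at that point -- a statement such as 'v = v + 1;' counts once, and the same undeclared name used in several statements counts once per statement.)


Scanning code line by line:
  Line 1: use 'x' -> ERROR (undeclared)
  Line 2: use 'a' -> ERROR (undeclared)
  Line 3: use 'x' -> ERROR (undeclared)
  Line 4: declare 'x' -> declared = ['x']
Total undeclared variable errors: 3

3


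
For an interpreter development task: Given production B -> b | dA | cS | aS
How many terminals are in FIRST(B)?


Production: B -> b | dA | cS | aS
Examining each alternative for leading terminals:
  B -> b : first terminal = 'b'
  B -> dA : first terminal = 'd'
  B -> cS : first terminal = 'c'
  B -> aS : first terminal = 'a'
FIRST(B) = {a, b, c, d}
Count: 4

4


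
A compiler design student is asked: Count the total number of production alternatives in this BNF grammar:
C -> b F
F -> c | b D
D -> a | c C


Counting alternatives per rule:
  C: 1 alternative(s)
  F: 2 alternative(s)
  D: 2 alternative(s)
Sum: 1 + 2 + 2 = 5

5


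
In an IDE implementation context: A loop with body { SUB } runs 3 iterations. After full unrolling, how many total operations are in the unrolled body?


Loop body operations: SUB (1 op per iteration)
Unrolling 3 iterations:
  Iteration 1: SUB (1 ops)
  Iteration 2: SUB (1 ops)
  Iteration 3: SUB (1 ops)
Total: 3 iterations * 1 ops/iter = 3 operations

3


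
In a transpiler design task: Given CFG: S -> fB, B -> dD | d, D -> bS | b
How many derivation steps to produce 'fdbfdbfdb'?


Grammar: S -> fB, B -> dD | d, D -> bS | b
Deriving 'fdbfdbfdb':
Step 1: S -> fB => fB
Step 2: B -> dD => fdD
Step 3: D -> bS => fdbS
Step 4: S -> fB => fdbfB
Step 5: B -> dD => fdbfdD
Step 6: D -> bS => fdbfdbS
Step 7: S -> fB => fdbfdbfB
Step 8: B -> dD => fdbfdbfdD
Step 9: D -> b => fdbfdbfdb
Total derivation steps: 9

9


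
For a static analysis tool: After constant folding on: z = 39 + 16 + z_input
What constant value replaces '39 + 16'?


Identifying constant sub-expression:
  Original: z = 39 + 16 + z_input
  39 and 16 are both compile-time constants
  Evaluating: 39 + 16 = 55
  After folding: z = 55 + z_input

55


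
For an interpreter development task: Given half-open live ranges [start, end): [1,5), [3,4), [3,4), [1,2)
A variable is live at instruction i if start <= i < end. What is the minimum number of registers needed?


Live ranges:
  Var0: [1, 5)
  Var1: [3, 4)
  Var2: [3, 4)
  Var3: [1, 2)
Sweep-line events (position, delta, active):
  pos=1 start -> active=1
  pos=1 start -> active=2
  pos=2 end -> active=1
  pos=3 start -> active=2
  pos=3 start -> active=3
  pos=4 end -> active=2
  pos=4 end -> active=1
  pos=5 end -> active=0
Maximum simultaneous active: 3
Minimum registers needed: 3

3


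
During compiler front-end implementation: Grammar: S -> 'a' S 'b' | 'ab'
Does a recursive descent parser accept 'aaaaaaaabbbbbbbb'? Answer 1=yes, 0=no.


Grammar accepts strings of the form a^n b^n (n >= 1)
Word: 'aaaaaaaabbbbbbbb'
Counting: 8 a's and 8 b's
Check: 8 == 8? Yes
Derivation (S -> aSb applied 7 time(s), then S -> ab): S => aSb => aaSbb => aaaSbbb => aaaaSbbbb => aaaaaSbbbbb => aaaaaaSbbbbbb => aaaaaaaSbbbbbbb => aaaaaaaabbbbbbbb
Accepted

1


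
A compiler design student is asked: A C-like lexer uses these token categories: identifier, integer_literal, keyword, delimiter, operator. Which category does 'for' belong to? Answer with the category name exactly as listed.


Token: 'for'
Checking categories:
  identifier: no
  integer_literal: no
  operator: no
  keyword: YES
  delimiter: no
Category: keyword

keyword


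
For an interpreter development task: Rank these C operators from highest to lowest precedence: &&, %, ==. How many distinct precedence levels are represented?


Looking up precedence for each operator:
  && -> precedence 2
  % -> precedence 6
  == -> precedence 3
Sorted highest to lowest: %, ==, &&
Distinct precedence values: [6, 3, 2]
Number of distinct levels: 3

3


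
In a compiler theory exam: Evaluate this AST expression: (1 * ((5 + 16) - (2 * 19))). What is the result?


Expression: (1 * ((5 + 16) - (2 * 19)))
Evaluating step by step:
  5 + 16 = 21
  2 * 19 = 38
  21 - 38 = -17
  1 * -17 = -17
Result: -17

-17


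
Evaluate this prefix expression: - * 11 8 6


Parsing prefix expression: - * 11 8 6
Step 1: Innermost operation '* 11 8'
  11 * 8 = 88
Step 2: Outer operation '- [88] 6'
  88 - 6 = 82

82


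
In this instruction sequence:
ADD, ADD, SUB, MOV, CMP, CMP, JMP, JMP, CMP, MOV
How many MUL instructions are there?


Scanning instruction sequence for MUL:
  Position 1: ADD
  Position 2: ADD
  Position 3: SUB
  Position 4: MOV
  Position 5: CMP
  Position 6: CMP
  Position 7: JMP
  Position 8: JMP
  Position 9: CMP
  Position 10: MOV
Matches at positions: []
Total MUL count: 0

0


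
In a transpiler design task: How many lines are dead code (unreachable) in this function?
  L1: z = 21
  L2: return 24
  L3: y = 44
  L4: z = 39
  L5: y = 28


Analyzing control flow:
  L1: reachable (before return)
  L2: reachable (return statement)
  L3: DEAD (after return at L2)
  L4: DEAD (after return at L2)
  L5: DEAD (after return at L2)
Return at L2, total lines = 5
Dead lines: L3 through L5
Count: 3

3


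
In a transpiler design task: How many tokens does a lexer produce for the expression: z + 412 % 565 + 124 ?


Scanning 'z + 412 % 565 + 124'
Token 1: 'z' -> identifier
Token 2: '+' -> operator
Token 3: '412' -> integer_literal
Token 4: '%' -> operator
Token 5: '565' -> integer_literal
Token 6: '+' -> operator
Token 7: '124' -> integer_literal
Total tokens: 7

7


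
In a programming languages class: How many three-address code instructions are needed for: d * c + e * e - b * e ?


Expression: d * c + e * e - b * e
Generating three-address code (respecting * over +/- precedence):
  Instruction 1: t1 = d * c
  Instruction 2: t2 = e * e
  Instruction 3: t3 = b * e
  Instruction 4: t4 = t1 + t2
  Instruction 5: t5 = t4 - t3
Total instructions: 5

5


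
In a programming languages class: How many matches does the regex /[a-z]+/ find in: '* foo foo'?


Pattern: /[a-z]+/ (identifiers)
Input: '* foo foo'
Scanning for matches:
  Match 1: 'foo'
  Match 2: 'foo'
Total matches: 2

2


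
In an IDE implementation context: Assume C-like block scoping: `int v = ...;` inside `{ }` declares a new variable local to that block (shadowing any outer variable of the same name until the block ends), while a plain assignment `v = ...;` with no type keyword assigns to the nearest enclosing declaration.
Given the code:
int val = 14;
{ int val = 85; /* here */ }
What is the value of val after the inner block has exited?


Analyzing scoping rules:
Outer scope: declares val = 14
Inner block: 'int val = 85;' declares a NEW val that shadows the outer one
When the block exits the inner val goes out of scope; the outer val was never modified -> 14
Result: 14

14


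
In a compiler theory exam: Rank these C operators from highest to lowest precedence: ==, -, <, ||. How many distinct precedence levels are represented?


Looking up precedence for each operator:
  == -> precedence 3
  - -> precedence 5
  < -> precedence 4
  || -> precedence 1
Sorted highest to lowest: -, <, ==, ||
Distinct precedence values: [5, 4, 3, 1]
Number of distinct levels: 4

4


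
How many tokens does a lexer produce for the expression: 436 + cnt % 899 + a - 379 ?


Scanning '436 + cnt % 899 + a - 379'
Token 1: '436' -> integer_literal
Token 2: '+' -> operator
Token 3: 'cnt' -> identifier
Token 4: '%' -> operator
Token 5: '899' -> integer_literal
Token 6: '+' -> operator
Token 7: 'a' -> identifier
Token 8: '-' -> operator
Token 9: '379' -> integer_literal
Total tokens: 9

9


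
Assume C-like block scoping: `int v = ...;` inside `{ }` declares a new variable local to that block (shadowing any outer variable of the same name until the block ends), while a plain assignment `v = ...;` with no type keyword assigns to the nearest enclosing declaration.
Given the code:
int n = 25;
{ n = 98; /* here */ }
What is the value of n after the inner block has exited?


Analyzing scoping rules:
Outer scope: declares n = 25
Inner block: 'n = 98;' has no type keyword, so it is an assignment to the outer n (no shadowing)
The assignment changed the outer variable itself, so the new value persists after the block -> 98
Result: 98

98


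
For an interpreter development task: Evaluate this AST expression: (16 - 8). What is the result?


Expression: (16 - 8)
Evaluating step by step:
  16 - 8 = 8
Result: 8

8


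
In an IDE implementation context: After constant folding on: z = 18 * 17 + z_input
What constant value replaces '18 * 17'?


Identifying constant sub-expression:
  Original: z = 18 * 17 + z_input
  18 and 17 are both compile-time constants
  Evaluating: 18 * 17 = 306
  After folding: z = 306 + z_input

306


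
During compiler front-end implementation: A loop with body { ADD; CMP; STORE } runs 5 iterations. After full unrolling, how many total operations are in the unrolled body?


Loop body operations: ADD, CMP, STORE (3 ops per iteration)
Unrolling 5 iterations:
  Iteration 1: ADD, CMP, STORE (3 ops)
  Iteration 2: ADD, CMP, STORE (3 ops)
  Iteration 3: ADD, CMP, STORE (3 ops)
  Iteration 4: ADD, CMP, STORE (3 ops)
  Iteration 5: ADD, CMP, STORE (3 ops)
Total: 5 iterations * 3 ops/iter = 15 operations

15


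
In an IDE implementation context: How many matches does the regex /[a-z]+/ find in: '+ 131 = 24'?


Pattern: /[a-z]+/ (identifiers)
Input: '+ 131 = 24'
Scanning for matches:
Total matches: 0

0


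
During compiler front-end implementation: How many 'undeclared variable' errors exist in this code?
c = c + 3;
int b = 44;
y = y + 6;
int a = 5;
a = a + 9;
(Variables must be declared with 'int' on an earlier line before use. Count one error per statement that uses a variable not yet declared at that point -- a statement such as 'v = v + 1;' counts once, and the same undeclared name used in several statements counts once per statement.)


Scanning code line by line:
  Line 1: use 'c' -> ERROR (undeclared)
  Line 2: declare 'b' -> declared = ['b']
  Line 3: use 'y' -> ERROR (undeclared)
  Line 4: declare 'a' -> declared = ['a', 'b']
  Line 5: use 'a' -> OK (declared)
Total undeclared variable errors: 2

2


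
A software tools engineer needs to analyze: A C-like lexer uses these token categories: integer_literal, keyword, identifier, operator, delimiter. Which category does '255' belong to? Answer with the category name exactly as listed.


Token: '255'
Checking categories:
  identifier: no
  integer_literal: YES
  operator: no
  keyword: no
  delimiter: no
Category: integer_literal

integer_literal


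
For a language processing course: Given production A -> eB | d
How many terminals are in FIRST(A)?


Production: A -> eB | d
Examining each alternative for leading terminals:
  A -> eB : first terminal = 'e'
  A -> d : first terminal = 'd'
FIRST(A) = {d, e}
Count: 2

2


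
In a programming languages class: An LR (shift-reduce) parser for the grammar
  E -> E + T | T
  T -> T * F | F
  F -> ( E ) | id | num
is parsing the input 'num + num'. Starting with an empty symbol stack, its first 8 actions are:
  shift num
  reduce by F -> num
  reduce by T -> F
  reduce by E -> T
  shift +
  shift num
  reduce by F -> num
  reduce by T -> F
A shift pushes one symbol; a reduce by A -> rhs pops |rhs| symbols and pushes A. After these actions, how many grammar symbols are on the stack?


Tracking the symbol stack through each action:
  Action 1: shift 'num' : push -> stack = [num] (size 1)
  Action 2: reduce by F -> num : pop 1, push F -> stack = [F] (size 1)
  Action 3: reduce by T -> F : pop 1, push T -> stack = [T] (size 1)
  Action 4: reduce by E -> T : pop 1, push E -> stack = [E] (size 1)
  Action 5: shift '+' : push -> stack = [E, +] (size 2)
  Action 6: shift 'num' : push -> stack = [E, +, num] (size 3)
  Action 7: reduce by F -> num : pop 1, push F -> stack = [E, +, F] (size 3)
  Action 8: reduce by T -> F : pop 1, push T -> stack = [E, +, T] (size 3)
Final stack size: 3

3


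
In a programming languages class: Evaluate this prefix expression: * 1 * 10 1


Parsing prefix expression: * 1 * 10 1
Step 1: Innermost operation '* 10 1'
  10 * 1 = 10
Step 2: Outer operation '* 1 [10]'
  1 * 10 = 10

10


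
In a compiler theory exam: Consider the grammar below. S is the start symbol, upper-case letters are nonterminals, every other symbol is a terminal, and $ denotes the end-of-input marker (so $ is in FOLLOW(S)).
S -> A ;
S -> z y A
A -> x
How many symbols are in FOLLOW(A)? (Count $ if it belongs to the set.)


S is the start symbol and does not occur in any rule body, so FOLLOW(S) = {$}.
Examining every occurrence of A in a rule body:
  S -> A ; : A is followed by terminal ';' -> add ';'
  S -> z y A : A is at the right end -> add FOLLOW(S) = {$}
  A -> x : A does not occur in the body -> contributes nothing
FOLLOW(A) = {;, $}
Count: 2

2


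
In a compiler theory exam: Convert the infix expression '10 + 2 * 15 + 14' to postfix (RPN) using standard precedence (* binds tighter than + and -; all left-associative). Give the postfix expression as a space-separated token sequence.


Applying the shunting-yard algorithm:
  Operand 10 -> output
  Push '+' onto operator stack -> op-stack: [+]
  Operand 2 -> output
  Push '*' onto operator stack -> op-stack: [+, *]
  Operand 15 -> output
  See '+' (prec 1); top '*' (prec 2) >= it -> pop '*' to output
  See '+' (prec 1); top '+' (prec 1) >= it -> pop '+' to output
  Push '+' onto operator stack -> op-stack: [+]
  Operand 14 -> output
  End of input: pop '+' to output
Postfix result: 10 2 15 * + 14 +

10 2 15 * + 14 +


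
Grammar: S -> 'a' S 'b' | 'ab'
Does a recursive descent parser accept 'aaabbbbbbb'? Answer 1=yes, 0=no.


Grammar accepts strings of the form a^n b^n (n >= 1)
Word: 'aaabbbbbbb'
Counting: 3 a's and 7 b's
Check: 3 == 7? No
Mismatch: a-count != b-count
Rejected

0


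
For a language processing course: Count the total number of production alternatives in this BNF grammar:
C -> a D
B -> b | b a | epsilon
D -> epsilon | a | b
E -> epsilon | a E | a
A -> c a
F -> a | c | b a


Counting alternatives per rule:
  C: 1 alternative(s)
  B: 3 alternative(s)
  D: 3 alternative(s)
  E: 3 alternative(s)
  A: 1 alternative(s)
  F: 3 alternative(s)
Sum: 1 + 3 + 3 + 3 + 1 + 3 = 14

14


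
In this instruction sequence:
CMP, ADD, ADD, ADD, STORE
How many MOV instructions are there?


Scanning instruction sequence for MOV:
  Position 1: CMP
  Position 2: ADD
  Position 3: ADD
  Position 4: ADD
  Position 5: STORE
Matches at positions: []
Total MOV count: 0

0


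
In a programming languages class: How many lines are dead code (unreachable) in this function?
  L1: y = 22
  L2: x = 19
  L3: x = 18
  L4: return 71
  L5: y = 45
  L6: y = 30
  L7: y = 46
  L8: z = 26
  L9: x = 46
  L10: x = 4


Analyzing control flow:
  L1: reachable (before return)
  L2: reachable (before return)
  L3: reachable (before return)
  L4: reachable (return statement)
  L5: DEAD (after return at L4)
  L6: DEAD (after return at L4)
  L7: DEAD (after return at L4)
  L8: DEAD (after return at L4)
  L9: DEAD (after return at L4)
  L10: DEAD (after return at L4)
Return at L4, total lines = 10
Dead lines: L5 through L10
Count: 6

6


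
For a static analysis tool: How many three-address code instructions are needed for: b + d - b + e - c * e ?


Expression: b + d - b + e - c * e
Generating three-address code (respecting * over +/- precedence):
  Instruction 1: t1 = c * e
  Instruction 2: t2 = b + d
  Instruction 3: t3 = t2 - b
  Instruction 4: t4 = t3 + e
  Instruction 5: t5 = t4 - t1
Total instructions: 5

5


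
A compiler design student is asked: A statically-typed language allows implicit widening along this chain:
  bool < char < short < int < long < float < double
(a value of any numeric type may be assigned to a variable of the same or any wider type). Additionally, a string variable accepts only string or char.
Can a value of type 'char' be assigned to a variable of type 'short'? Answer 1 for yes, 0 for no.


Target variable type: short
Source value type: char
Numeric ranks: char=1, short=2
Widening allowed iff rank(source) <= rank(target): 1 <= 2? Yes
Result: 1

1


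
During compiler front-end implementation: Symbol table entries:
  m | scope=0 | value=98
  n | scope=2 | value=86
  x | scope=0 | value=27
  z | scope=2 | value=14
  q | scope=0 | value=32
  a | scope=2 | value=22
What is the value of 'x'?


Searching symbol table for 'x':
  m | scope=0 | value=98
  n | scope=2 | value=86
  x | scope=0 | value=27 <- MATCH
  z | scope=2 | value=14
  q | scope=0 | value=32
  a | scope=2 | value=22
Found 'x' at scope 0 with value 27

27


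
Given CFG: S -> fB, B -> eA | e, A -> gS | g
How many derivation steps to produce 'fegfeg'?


Grammar: S -> fB, B -> eA | e, A -> gS | g
Deriving 'fegfeg':
Step 1: S -> fB => fB
Step 2: B -> eA => feA
Step 3: A -> gS => fegS
Step 4: S -> fB => fegfB
Step 5: B -> eA => fegfeA
Step 6: A -> g => fegfeg
Total derivation steps: 6

6


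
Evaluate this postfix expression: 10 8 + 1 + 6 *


Processing tokens left to right:
Push 10, Push 8
Pop 10 and 8, compute 10 + 8 = 18, push 18
Push 1
Pop 18 and 1, compute 18 + 1 = 19, push 19
Push 6
Pop 19 and 6, compute 19 * 6 = 114, push 114
Stack result: 114

114


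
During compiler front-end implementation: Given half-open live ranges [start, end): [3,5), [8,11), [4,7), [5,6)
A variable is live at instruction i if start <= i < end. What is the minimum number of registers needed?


Live ranges:
  Var0: [3, 5)
  Var1: [8, 11)
  Var2: [4, 7)
  Var3: [5, 6)
Sweep-line events (position, delta, active):
  pos=3 start -> active=1
  pos=4 start -> active=2
  pos=5 end -> active=1
  pos=5 start -> active=2
  pos=6 end -> active=1
  pos=7 end -> active=0
  pos=8 start -> active=1
  pos=11 end -> active=0
Maximum simultaneous active: 2
Minimum registers needed: 2

2


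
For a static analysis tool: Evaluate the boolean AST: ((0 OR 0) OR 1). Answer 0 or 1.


Step 1: Evaluate inner node
  0 OR 0 = 0
Step 2: Evaluate root node
  0 OR 1 = 1

1


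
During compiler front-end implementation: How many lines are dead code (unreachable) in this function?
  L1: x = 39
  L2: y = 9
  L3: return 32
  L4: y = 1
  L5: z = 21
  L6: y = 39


Analyzing control flow:
  L1: reachable (before return)
  L2: reachable (before return)
  L3: reachable (return statement)
  L4: DEAD (after return at L3)
  L5: DEAD (after return at L3)
  L6: DEAD (after return at L3)
Return at L3, total lines = 6
Dead lines: L4 through L6
Count: 3

3


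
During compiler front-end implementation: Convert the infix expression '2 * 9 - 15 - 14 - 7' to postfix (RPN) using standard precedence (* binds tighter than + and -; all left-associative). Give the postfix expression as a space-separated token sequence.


Applying the shunting-yard algorithm:
  Operand 2 -> output
  Push '*' onto operator stack -> op-stack: [*]
  Operand 9 -> output
  See '-' (prec 1); top '*' (prec 2) >= it -> pop '*' to output
  Push '-' onto operator stack -> op-stack: [-]
  Operand 15 -> output
  See '-' (prec 1); top '-' (prec 1) >= it -> pop '-' to output
  Push '-' onto operator stack -> op-stack: [-]
  Operand 14 -> output
  See '-' (prec 1); top '-' (prec 1) >= it -> pop '-' to output
  Push '-' onto operator stack -> op-stack: [-]
  Operand 7 -> output
  End of input: pop '-' to output
Postfix result: 2 9 * 15 - 14 - 7 -

2 9 * 15 - 14 - 7 -


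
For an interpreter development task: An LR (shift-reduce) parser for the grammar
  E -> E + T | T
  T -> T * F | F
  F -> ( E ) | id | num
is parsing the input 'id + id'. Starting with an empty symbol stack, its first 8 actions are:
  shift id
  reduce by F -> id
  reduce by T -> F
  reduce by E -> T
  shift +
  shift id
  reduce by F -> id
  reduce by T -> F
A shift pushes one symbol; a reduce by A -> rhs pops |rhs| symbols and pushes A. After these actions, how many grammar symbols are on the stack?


Tracking the symbol stack through each action:
  Action 1: shift 'id' : push -> stack = [id] (size 1)
  Action 2: reduce by F -> id : pop 1, push F -> stack = [F] (size 1)
  Action 3: reduce by T -> F : pop 1, push T -> stack = [T] (size 1)
  Action 4: reduce by E -> T : pop 1, push E -> stack = [E] (size 1)
  Action 5: shift '+' : push -> stack = [E, +] (size 2)
  Action 6: shift 'id' : push -> stack = [E, +, id] (size 3)
  Action 7: reduce by F -> id : pop 1, push F -> stack = [E, +, F] (size 3)
  Action 8: reduce by T -> F : pop 1, push T -> stack = [E, +, T] (size 3)
Final stack size: 3

3


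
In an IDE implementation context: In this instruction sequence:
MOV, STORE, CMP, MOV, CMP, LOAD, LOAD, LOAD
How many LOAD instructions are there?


Scanning instruction sequence for LOAD:
  Position 1: MOV
  Position 2: STORE
  Position 3: CMP
  Position 4: MOV
  Position 5: CMP
  Position 6: LOAD <- MATCH
  Position 7: LOAD <- MATCH
  Position 8: LOAD <- MATCH
Matches at positions: [6, 7, 8]
Total LOAD count: 3

3


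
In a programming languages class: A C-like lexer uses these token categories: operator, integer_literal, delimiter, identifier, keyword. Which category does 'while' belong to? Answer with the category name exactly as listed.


Token: 'while'
Checking categories:
  identifier: no
  integer_literal: no
  operator: no
  keyword: YES
  delimiter: no
Category: keyword

keyword


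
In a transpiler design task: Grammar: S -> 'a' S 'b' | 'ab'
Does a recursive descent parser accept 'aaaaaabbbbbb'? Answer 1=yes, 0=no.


Grammar accepts strings of the form a^n b^n (n >= 1)
Word: 'aaaaaabbbbbb'
Counting: 6 a's and 6 b's
Check: 6 == 6? Yes
Derivation (S -> aSb applied 5 time(s), then S -> ab): S => aSb => aaSbb => aaaSbbb => aaaaSbbbb => aaaaaSbbbbb => aaaaaabbbbbb
Accepted

1
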